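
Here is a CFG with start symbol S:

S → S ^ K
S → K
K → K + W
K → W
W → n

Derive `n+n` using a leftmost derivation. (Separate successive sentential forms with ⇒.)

S ⇒ K   [S → K]
K ⇒ K+W   [K → K + W]
K+W ⇒ W+W   [K → W]
W+W ⇒ n+W   [W → n]
n+W ⇒ n+n   [W → n]

S⇒K⇒K+W⇒W+W⇒n+W⇒n+n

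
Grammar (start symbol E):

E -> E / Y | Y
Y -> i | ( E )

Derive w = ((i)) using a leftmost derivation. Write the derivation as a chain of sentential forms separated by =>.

E=>Y=>(E)=>(Y)=>((E))=>((Y))=>((i))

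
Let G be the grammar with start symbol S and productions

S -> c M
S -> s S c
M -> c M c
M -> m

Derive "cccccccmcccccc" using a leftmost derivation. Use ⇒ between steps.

S ⇒ cM ⇒ ccMc ⇒ cccMcc ⇒ ccccMccc ⇒ cccccMcccc ⇒ ccccccMccccc ⇒ cccccccMcccccc ⇒ cccccccmcccccc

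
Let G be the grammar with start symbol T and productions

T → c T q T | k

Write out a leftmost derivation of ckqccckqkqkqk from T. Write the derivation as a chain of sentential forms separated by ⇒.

T⇒cTqT⇒ckqT⇒ckqcTqT⇒ckqccTqTqT⇒ckqcccTqTqTqT⇒ckqccckqTqTqT⇒ckqccckqkqTqT⇒ckqccckqkqkqT⇒ckqccckqkqkqk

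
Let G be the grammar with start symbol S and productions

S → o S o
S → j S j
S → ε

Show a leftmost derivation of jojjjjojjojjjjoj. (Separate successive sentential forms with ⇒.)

S ⇒ jSj ⇒ joSoj ⇒ jojSjoj ⇒ jojjSjjoj ⇒ jojjjSjjjoj ⇒ jojjjjSjjjjoj ⇒ jojjjjoSojjjjoj ⇒ jojjjjojSjojjjjoj ⇒ jojjjjojjojjjjoj

S ⇒ jSj   [S → j S j]
jSj ⇒ joSoj   [S → o S o]
joSoj ⇒ jojSjoj   [S → j S j]
jojSjoj ⇒ jojjSjjoj   [S → j S j]
jojjSjjoj ⇒ jojjjSjjjoj   [S → j S j]
jojjjSjjjoj ⇒ jojjjjSjjjjoj   [S → j S j]
jojjjjSjjjjoj ⇒ jojjjjoSojjjjoj   [S → o S o]
jojjjjoSojjjjoj ⇒ jojjjjojSjojjjjoj   [S → j S j]
jojjjjojSjojjjjoj ⇒ jojjjjojjojjjjoj   [S → ε]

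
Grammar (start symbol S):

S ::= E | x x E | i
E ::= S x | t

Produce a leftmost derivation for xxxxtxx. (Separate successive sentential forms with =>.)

S => xxE => xxSx => xxxxEx => xxxxSxx => xxxxExx => xxxxtxx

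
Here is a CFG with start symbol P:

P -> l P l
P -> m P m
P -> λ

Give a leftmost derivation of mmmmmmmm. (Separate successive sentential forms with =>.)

P=>mPm=>mmPmm=>mmmPmmm=>mmmmPmmmm=>mmmmmmmm

P => mPm   [P -> m P m]
mPm => mmPmm   [P -> m P m]
mmPmm => mmmPmmm   [P -> m P m]
mmmPmmm => mmmmPmmmm   [P -> m P m]
mmmmPmmmm => mmmmmmmm   [P -> λ]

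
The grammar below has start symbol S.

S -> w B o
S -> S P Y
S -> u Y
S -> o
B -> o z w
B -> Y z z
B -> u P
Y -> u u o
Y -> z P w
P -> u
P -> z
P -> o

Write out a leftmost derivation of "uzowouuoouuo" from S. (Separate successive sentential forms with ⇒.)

S ⇒ SPY ⇒ SPYPY ⇒ uYPYPY ⇒ uzPwPYPY ⇒ uzowPYPY ⇒ uzowoYPY ⇒ uzowouuoPY ⇒ uzowouuooY ⇒ uzowouuoouuo

S ⇒ SPY   [S -> S P Y]
SPY ⇒ SPYPY   [S -> S P Y]
SPYPY ⇒ uYPYPY   [S -> u Y]
uYPYPY ⇒ uzPwPYPY   [Y -> z P w]
uzPwPYPY ⇒ uzowPYPY   [P -> o]
uzowPYPY ⇒ uzowoYPY   [P -> o]
uzowoYPY ⇒ uzowouuoPY   [Y -> u u o]
uzowouuoPY ⇒ uzowouuooY   [P -> o]
uzowouuooY ⇒ uzowouuoouuo   [Y -> u u o]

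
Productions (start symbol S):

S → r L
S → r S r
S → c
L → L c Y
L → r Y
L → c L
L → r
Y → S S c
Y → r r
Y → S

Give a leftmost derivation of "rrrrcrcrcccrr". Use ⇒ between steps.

S ⇒ rL ⇒ rLcY ⇒ rLcYcY ⇒ rrYcYcY ⇒ rrrrcYcY ⇒ rrrrcSSccY ⇒ rrrrcrSrSccY ⇒ rrrrcrcrSccY ⇒ rrrrcrcrcccY ⇒ rrrrcrcrcccrr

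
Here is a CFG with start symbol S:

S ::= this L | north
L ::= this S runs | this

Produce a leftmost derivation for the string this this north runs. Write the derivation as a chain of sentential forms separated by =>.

S => this L   [S ::= this L]
this L => this this S runs   [L ::= this S runs]
this this S runs => this this north runs   [S ::= north]

S => this L => this this S runs => this this north runs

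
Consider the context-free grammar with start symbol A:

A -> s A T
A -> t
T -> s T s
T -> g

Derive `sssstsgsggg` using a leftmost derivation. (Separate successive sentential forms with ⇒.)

A ⇒ sAT ⇒ ssATT ⇒ sssATTT ⇒ ssssATTTT ⇒ sssstTTTT ⇒ sssstsTsTTT ⇒ sssstsgsTTT ⇒ sssstsgsgTT ⇒ sssstsgsggT ⇒ sssstsgsggg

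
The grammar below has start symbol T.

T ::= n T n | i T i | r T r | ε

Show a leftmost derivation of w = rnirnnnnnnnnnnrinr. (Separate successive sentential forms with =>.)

T => rTr => rnTnr => rniTinr => rnirTrinr => rnirnTnrinr => rnirnnTnnrinr => rnirnnnTnnnrinr => rnirnnnnTnnnnrinr => rnirnnnnnTnnnnnrinr => rnirnnnnnnnnnnrinr

T => rTr   [T ::= r T r]
rTr => rnTnr   [T ::= n T n]
rnTnr => rniTinr   [T ::= i T i]
rniTinr => rnirTrinr   [T ::= r T r]
rnirTrinr => rnirnTnrinr   [T ::= n T n]
rnirnTnrinr => rnirnnTnnrinr   [T ::= n T n]
rnirnnTnnrinr => rnirnnnTnnnrinr   [T ::= n T n]
rnirnnnTnnnrinr => rnirnnnnTnnnnrinr   [T ::= n T n]
rnirnnnnTnnnnrinr => rnirnnnnnTnnnnnrinr   [T ::= n T n]
rnirnnnnnTnnnnnrinr => rnirnnnnnnnnnnrinr   [T ::= ε]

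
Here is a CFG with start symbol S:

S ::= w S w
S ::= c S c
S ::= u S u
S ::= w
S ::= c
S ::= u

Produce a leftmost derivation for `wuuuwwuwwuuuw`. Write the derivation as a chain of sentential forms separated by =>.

S => wSw => wuSuw => wuuSuuw => wuuuSuuuw => wuuuwSwuuuw => wuuuwwSwwuuuw => wuuuwwuwwuuuw

S => wSw   [S ::= w S w]
wSw => wuSuw   [S ::= u S u]
wuSuw => wuuSuuw   [S ::= u S u]
wuuSuuw => wuuuSuuuw   [S ::= u S u]
wuuuSuuuw => wuuuwSwuuuw   [S ::= w S w]
wuuuwSwuuuw => wuuuwwSwwuuuw   [S ::= w S w]
wuuuwwSwwuuuw => wuuuwwuwwuuuw   [S ::= u]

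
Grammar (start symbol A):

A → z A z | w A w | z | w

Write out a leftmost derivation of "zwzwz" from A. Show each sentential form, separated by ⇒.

A ⇒ zAz   [A → z A z]
zAz ⇒ zwAwz   [A → w A w]
zwAwz ⇒ zwzwz   [A → z]

A ⇒ zAz ⇒ zwAwz ⇒ zwzwz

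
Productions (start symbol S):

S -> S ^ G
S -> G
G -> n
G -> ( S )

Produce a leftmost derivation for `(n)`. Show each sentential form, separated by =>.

S=>G=>(S)=>(G)=>(n)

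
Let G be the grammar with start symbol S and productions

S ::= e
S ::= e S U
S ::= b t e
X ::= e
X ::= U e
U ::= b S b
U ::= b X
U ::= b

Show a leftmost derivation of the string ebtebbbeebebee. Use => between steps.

S=>eSU=>ebteU=>ebtebX=>ebtebUe=>ebtebbXe=>ebtebbUee=>ebtebbbSbee=>ebtebbbeSUbee=>ebtebbbeeUbee=>ebtebbbeebXbee=>ebtebbbeebebee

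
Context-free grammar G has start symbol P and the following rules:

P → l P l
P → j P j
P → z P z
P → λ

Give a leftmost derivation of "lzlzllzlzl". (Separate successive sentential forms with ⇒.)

P ⇒ lPl ⇒ lzPzl ⇒ lzlPlzl ⇒ lzlzPzlzl ⇒ lzlzlPlzlzl ⇒ lzlzllzlzl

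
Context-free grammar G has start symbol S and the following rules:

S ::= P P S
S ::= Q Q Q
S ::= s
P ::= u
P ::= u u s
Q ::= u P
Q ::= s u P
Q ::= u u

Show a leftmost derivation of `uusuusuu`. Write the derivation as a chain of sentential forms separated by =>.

S => QQQ => uPQQ => uuQQ => uusuPQ => uusuuQ => uusuusuP => uusuusuu

S => QQQ   [S ::= Q Q Q]
QQQ => uPQQ   [Q ::= u P]
uPQQ => uuQQ   [P ::= u]
uuQQ => uusuPQ   [Q ::= s u P]
uusuPQ => uusuuQ   [P ::= u]
uusuuQ => uusuusuP   [Q ::= s u P]
uusuusuP => uusuusuu   [P ::= u]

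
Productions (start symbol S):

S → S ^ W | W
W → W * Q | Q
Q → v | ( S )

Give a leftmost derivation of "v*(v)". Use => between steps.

S => W   [S → W]
W => W*Q   [W → W * Q]
W*Q => Q*Q   [W → Q]
Q*Q => v*Q   [Q → v]
v*Q => v*(S)   [Q → ( S )]
v*(S) => v*(W)   [S → W]
v*(W) => v*(Q)   [W → Q]
v*(Q) => v*(v)   [Q → v]

S => W => W*Q => Q*Q => v*Q => v*(S) => v*(W) => v*(Q) => v*(v)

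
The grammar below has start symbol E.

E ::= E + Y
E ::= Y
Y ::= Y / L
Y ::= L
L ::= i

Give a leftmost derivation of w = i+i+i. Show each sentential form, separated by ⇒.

E ⇒ E+Y   [E ::= E + Y]
E+Y ⇒ E+Y+Y   [E ::= E + Y]
E+Y+Y ⇒ Y+Y+Y   [E ::= Y]
Y+Y+Y ⇒ L+Y+Y   [Y ::= L]
L+Y+Y ⇒ i+Y+Y   [L ::= i]
i+Y+Y ⇒ i+L+Y   [Y ::= L]
i+L+Y ⇒ i+i+Y   [L ::= i]
i+i+Y ⇒ i+i+L   [Y ::= L]
i+i+L ⇒ i+i+i   [L ::= i]

E ⇒ E+Y ⇒ E+Y+Y ⇒ Y+Y+Y ⇒ L+Y+Y ⇒ i+Y+Y ⇒ i+L+Y ⇒ i+i+Y ⇒ i+i+L ⇒ i+i+i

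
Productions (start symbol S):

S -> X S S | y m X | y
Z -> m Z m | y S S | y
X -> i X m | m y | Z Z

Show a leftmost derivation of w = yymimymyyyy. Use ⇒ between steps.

S ⇒ XSS   [S -> X S S]
XSS ⇒ ZZSS   [X -> Z Z]
ZZSS ⇒ ySSZSS   [Z -> y S S]
ySSZSS ⇒ yymXSZSS   [S -> y m X]
yymXSZSS ⇒ yymiXmSZSS   [X -> i X m]
yymiXmSZSS ⇒ yymimymSZSS   [X -> m y]
yymimymSZSS ⇒ yymimymyZSS   [S -> y]
yymimymyZSS ⇒ yymimymyySS   [Z -> y]
yymimymyySS ⇒ yymimymyyyS   [S -> y]
yymimymyyyS ⇒ yymimymyyyy   [S -> y]

S ⇒ XSS ⇒ ZZSS ⇒ ySSZSS ⇒ yymXSZSS ⇒ yymiXmSZSS ⇒ yymimymSZSS ⇒ yymimymyZSS ⇒ yymimymyySS ⇒ yymimymyyyS ⇒ yymimymyyyy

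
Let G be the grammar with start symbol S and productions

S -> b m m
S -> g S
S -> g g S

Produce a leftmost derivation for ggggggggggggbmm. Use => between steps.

S => gS   [S -> g S]
gS => gggS   [S -> g g S]
gggS => gggggS   [S -> g g S]
gggggS => gggggggS   [S -> g g S]
gggggggS => gggggggggS   [S -> g g S]
gggggggggS => ggggggggggS   [S -> g S]
ggggggggggS => ggggggggggggS   [S -> g g S]
ggggggggggggS => ggggggggggggbmm   [S -> b m m]

S => gS => gggS => gggggS => gggggggS => gggggggggS => ggggggggggS => ggggggggggggS => ggggggggggggbmm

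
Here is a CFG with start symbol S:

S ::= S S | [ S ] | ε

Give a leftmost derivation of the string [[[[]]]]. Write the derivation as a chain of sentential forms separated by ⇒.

S ⇒ [S] ⇒ [SS] ⇒ [[S]S] ⇒ [[SS]S] ⇒ [[[S]S]S] ⇒ [[[[S]]S]S] ⇒ [[[[]]S]S] ⇒ [[[[]]]S] ⇒ [[[[]]]]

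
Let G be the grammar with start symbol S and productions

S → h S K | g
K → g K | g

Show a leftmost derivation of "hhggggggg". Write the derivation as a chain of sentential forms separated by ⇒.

S ⇒ hSK   [S → h S K]
hSK ⇒ hhSKK   [S → h S K]
hhSKK ⇒ hhgKK   [S → g]
hhgKK ⇒ hhggKK   [K → g K]
hhggKK ⇒ hhgggKK   [K → g K]
hhgggKK ⇒ hhggggKK   [K → g K]
hhggggKK ⇒ hhgggggK   [K → g]
hhgggggK ⇒ hhggggggK   [K → g K]
hhggggggK ⇒ hhggggggg   [K → g]

S⇒hSK⇒hhSKK⇒hhgKK⇒hhggKK⇒hhgggKK⇒hhggggKK⇒hhgggggK⇒hhggggggK⇒hhggggggg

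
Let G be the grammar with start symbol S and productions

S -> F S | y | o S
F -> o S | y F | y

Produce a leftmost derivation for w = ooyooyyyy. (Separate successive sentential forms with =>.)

S => FS => oSS => ooSS => ooFSS => ooySS => ooyoSS => ooyooSS => ooyooFSS => ooyooyFSS => ooyooyySS => ooyooyyyS => ooyooyyyy

S => FS   [S -> F S]
FS => oSS   [F -> o S]
oSS => ooSS   [S -> o S]
ooSS => ooFSS   [S -> F S]
ooFSS => ooySS   [F -> y]
ooySS => ooyoSS   [S -> o S]
ooyoSS => ooyooSS   [S -> o S]
ooyooSS => ooyooFSS   [S -> F S]
ooyooFSS => ooyooyFSS   [F -> y F]
ooyooyFSS => ooyooyySS   [F -> y]
ooyooyySS => ooyooyyyS   [S -> y]
ooyooyyyS => ooyooyyyy   [S -> y]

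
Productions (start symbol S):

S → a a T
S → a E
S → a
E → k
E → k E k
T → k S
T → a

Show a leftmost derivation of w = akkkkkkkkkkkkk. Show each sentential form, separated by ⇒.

S ⇒ aE   [S → a E]
aE ⇒ akEk   [E → k E k]
akEk ⇒ akkEkk   [E → k E k]
akkEkk ⇒ akkkEkkk   [E → k E k]
akkkEkkk ⇒ akkkkEkkkk   [E → k E k]
akkkkEkkkk ⇒ akkkkkEkkkkk   [E → k E k]
akkkkkEkkkkk ⇒ akkkkkkEkkkkkk   [E → k E k]
akkkkkkEkkkkkk ⇒ akkkkkkkkkkkkk   [E → k]

S ⇒ aE ⇒ akEk ⇒ akkEkk ⇒ akkkEkkk ⇒ akkkkEkkkk ⇒ akkkkkEkkkkk ⇒ akkkkkkEkkkkkk ⇒ akkkkkkkkkkkkk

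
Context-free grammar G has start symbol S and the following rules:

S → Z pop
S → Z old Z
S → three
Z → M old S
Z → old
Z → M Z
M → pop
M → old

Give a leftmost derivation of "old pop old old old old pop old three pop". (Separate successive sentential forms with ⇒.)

S ⇒ Z pop ⇒ M Z pop ⇒ old Z pop ⇒ old M old S pop ⇒ old pop old S pop ⇒ old pop old Z old Z pop ⇒ old pop old M Z old Z pop ⇒ old pop old old Z old Z pop ⇒ old pop old old old old Z pop ⇒ old pop old old old old M old S pop ⇒ old pop old old old old pop old S pop ⇒ old pop old old old old pop old three pop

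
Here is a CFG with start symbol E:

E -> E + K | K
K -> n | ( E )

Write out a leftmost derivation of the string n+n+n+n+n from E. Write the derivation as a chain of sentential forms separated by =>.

E => E+K   [E -> E + K]
E+K => E+K+K   [E -> E + K]
E+K+K => E+K+K+K   [E -> E + K]
E+K+K+K => E+K+K+K+K   [E -> E + K]
E+K+K+K+K => K+K+K+K+K   [E -> K]
K+K+K+K+K => n+K+K+K+K   [K -> n]
n+K+K+K+K => n+n+K+K+K   [K -> n]
n+n+K+K+K => n+n+n+K+K   [K -> n]
n+n+n+K+K => n+n+n+n+K   [K -> n]
n+n+n+n+K => n+n+n+n+n   [K -> n]

E=>E+K=>E+K+K=>E+K+K+K=>E+K+K+K+K=>K+K+K+K+K=>n+K+K+K+K=>n+n+K+K+K=>n+n+n+K+K=>n+n+n+n+K=>n+n+n+n+n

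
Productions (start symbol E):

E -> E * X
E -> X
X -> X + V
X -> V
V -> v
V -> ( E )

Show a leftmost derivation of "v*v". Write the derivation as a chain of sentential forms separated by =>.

E => E*X   [E -> E * X]
E*X => X*X   [E -> X]
X*X => V*X   [X -> V]
V*X => v*X   [V -> v]
v*X => v*V   [X -> V]
v*V => v*v   [V -> v]

E => E*X => X*X => V*X => v*X => v*V => v*v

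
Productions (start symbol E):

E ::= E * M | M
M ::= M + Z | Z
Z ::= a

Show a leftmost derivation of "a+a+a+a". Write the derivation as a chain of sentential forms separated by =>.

E=>M=>M+Z=>M+Z+Z=>M+Z+Z+Z=>Z+Z+Z+Z=>a+Z+Z+Z=>a+a+Z+Z=>a+a+a+Z=>a+a+a+a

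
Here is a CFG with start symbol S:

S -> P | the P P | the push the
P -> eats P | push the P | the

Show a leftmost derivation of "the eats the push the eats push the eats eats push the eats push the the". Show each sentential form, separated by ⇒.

S ⇒ the P P ⇒ the eats P P ⇒ the eats the P ⇒ the eats the push the P ⇒ the eats the push the eats P ⇒ the eats the push the eats push the P ⇒ the eats the push the eats push the eats P ⇒ the eats the push the eats push the eats eats P ⇒ the eats the push the eats push the eats eats push the P ⇒ the eats the push the eats push the eats eats push the eats P ⇒ the eats the push the eats push the eats eats push the eats push the P ⇒ the eats the push the eats push the eats eats push the eats push the the

S ⇒ the P P   [S -> the P P]
the P P ⇒ the eats P P   [P -> eats P]
the eats P P ⇒ the eats the P   [P -> the]
the eats the P ⇒ the eats the push the P   [P -> push the P]
the eats the push the P ⇒ the eats the push the eats P   [P -> eats P]
the eats the push the eats P ⇒ the eats the push the eats push the P   [P -> push the P]
the eats the push the eats push the P ⇒ the eats the push the eats push the eats P   [P -> eats P]
the eats the push the eats push the eats P ⇒ the eats the push the eats push the eats eats P   [P -> eats P]
the eats the push the eats push the eats eats P ⇒ the eats the push the eats push the eats eats push the P   [P -> push the P]
the eats the push the eats push the eats eats push the P ⇒ the eats the push the eats push the eats eats push the eats P   [P -> eats P]
the eats the push the eats push the eats eats push the eats P ⇒ the eats the push the eats push the eats eats push the eats push the P   [P -> push the P]
the eats the push the eats push the eats eats push the eats push the P ⇒ the eats the push the eats push the eats eats push the eats push the the   [P -> the]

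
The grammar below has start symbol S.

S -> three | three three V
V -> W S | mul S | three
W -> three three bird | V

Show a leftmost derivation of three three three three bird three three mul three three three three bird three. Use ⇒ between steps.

S ⇒ three three V ⇒ three three W S ⇒ three three three three bird S ⇒ three three three three bird three three V ⇒ three three three three bird three three mul S ⇒ three three three three bird three three mul three three V ⇒ three three three three bird three three mul three three W S ⇒ three three three three bird three three mul three three three three bird S ⇒ three three three three bird three three mul three three three three bird three

S ⇒ three three V   [S -> three three V]
three three V ⇒ three three W S   [V -> W S]
three three W S ⇒ three three three three bird S   [W -> three three bird]
three three three three bird S ⇒ three three three three bird three three V   [S -> three three V]
three three three three bird three three V ⇒ three three three three bird three three mul S   [V -> mul S]
three three three three bird three three mul S ⇒ three three three three bird three three mul three three V   [S -> three three V]
three three three three bird three three mul three three V ⇒ three three three three bird three three mul three three W S   [V -> W S]
three three three three bird three three mul three three W S ⇒ three three three three bird three three mul three three three three bird S   [W -> three three bird]
three three three three bird three three mul three three three three bird S ⇒ three three three three bird three three mul three three three three bird three   [S -> three]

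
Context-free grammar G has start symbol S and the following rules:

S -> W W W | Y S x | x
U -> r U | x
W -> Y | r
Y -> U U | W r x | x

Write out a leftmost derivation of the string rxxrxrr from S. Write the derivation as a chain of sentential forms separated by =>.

S => WWW => YWW => WrxWW => YrxWW => UUrxWW => rUUrxWW => rxUrxWW => rxxrxWW => rxxrxrW => rxxrxrr

S => WWW   [S -> W W W]
WWW => YWW   [W -> Y]
YWW => WrxWW   [Y -> W r x]
WrxWW => YrxWW   [W -> Y]
YrxWW => UUrxWW   [Y -> U U]
UUrxWW => rUUrxWW   [U -> r U]
rUUrxWW => rxUrxWW   [U -> x]
rxUrxWW => rxxrxWW   [U -> x]
rxxrxWW => rxxrxrW   [W -> r]
rxxrxrW => rxxrxrr   [W -> r]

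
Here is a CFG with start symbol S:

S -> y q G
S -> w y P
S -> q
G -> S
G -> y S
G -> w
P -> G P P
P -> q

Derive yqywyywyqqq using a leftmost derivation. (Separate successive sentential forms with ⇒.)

S⇒yqG⇒yqyS⇒yqywyP⇒yqywyGPP⇒yqywyySPP⇒yqywyywyPPP⇒yqywyywyqPP⇒yqywyywyqqP⇒yqywyywyqqq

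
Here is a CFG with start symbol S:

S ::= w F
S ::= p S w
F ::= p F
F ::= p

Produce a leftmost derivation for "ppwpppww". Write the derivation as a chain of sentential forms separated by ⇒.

S ⇒ pSw ⇒ ppSww ⇒ ppwFww ⇒ ppwpFww ⇒ ppwppFww ⇒ ppwpppww

S ⇒ pSw   [S ::= p S w]
pSw ⇒ ppSww   [S ::= p S w]
ppSww ⇒ ppwFww   [S ::= w F]
ppwFww ⇒ ppwpFww   [F ::= p F]
ppwpFww ⇒ ppwppFww   [F ::= p F]
ppwppFww ⇒ ppwpppww   [F ::= p]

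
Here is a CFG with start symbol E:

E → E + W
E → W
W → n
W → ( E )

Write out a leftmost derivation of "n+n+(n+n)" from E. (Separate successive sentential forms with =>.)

E => E+W => E+W+W => W+W+W => n+W+W => n+n+W => n+n+(E) => n+n+(E+W) => n+n+(W+W) => n+n+(n+W) => n+n+(n+n)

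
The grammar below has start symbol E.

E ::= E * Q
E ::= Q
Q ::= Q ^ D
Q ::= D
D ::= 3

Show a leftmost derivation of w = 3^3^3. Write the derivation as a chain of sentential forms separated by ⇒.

E⇒Q⇒Q^D⇒Q^D^D⇒D^D^D⇒3^D^D⇒3^3^D⇒3^3^3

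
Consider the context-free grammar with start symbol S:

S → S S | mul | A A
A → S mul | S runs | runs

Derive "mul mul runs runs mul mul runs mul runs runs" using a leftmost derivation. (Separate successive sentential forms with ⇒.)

S ⇒ A A ⇒ S runs A ⇒ A A runs A ⇒ S mul A runs A ⇒ mul mul A runs A ⇒ mul mul S mul runs A ⇒ mul mul A A mul runs A ⇒ mul mul runs A mul runs A ⇒ mul mul runs S runs mul runs A ⇒ mul mul runs A A runs mul runs A ⇒ mul mul runs runs A runs mul runs A ⇒ mul mul runs runs S mul runs mul runs A ⇒ mul mul runs runs mul mul runs mul runs A ⇒ mul mul runs runs mul mul runs mul runs runs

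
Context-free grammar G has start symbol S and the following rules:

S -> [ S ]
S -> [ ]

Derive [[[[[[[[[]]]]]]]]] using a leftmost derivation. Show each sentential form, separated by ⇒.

S⇒[S]⇒[[S]]⇒[[[S]]]⇒[[[[S]]]]⇒[[[[[S]]]]]⇒[[[[[[S]]]]]]⇒[[[[[[[S]]]]]]]⇒[[[[[[[[S]]]]]]]]⇒[[[[[[[[[]]]]]]]]]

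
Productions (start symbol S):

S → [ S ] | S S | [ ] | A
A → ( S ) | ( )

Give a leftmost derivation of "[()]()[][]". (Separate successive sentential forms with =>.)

S => SS   [S → S S]
SS => SSS   [S → S S]
SSS => [S]SS   [S → [ S ]]
[S]SS => [A]SS   [S → A]
[A]SS => [()]SS   [A → ( )]
[()]SS => [()]SSS   [S → S S]
[()]SSS => [()]ASS   [S → A]
[()]ASS => [()]()SS   [A → ( )]
[()]()SS => [()]()[]S   [S → [ ]]
[()]()[]S => [()]()[][]   [S → [ ]]

S => SS => SSS => [S]SS => [A]SS => [()]SS => [()]SSS => [()]ASS => [()]()SS => [()]()[]S => [()]()[][]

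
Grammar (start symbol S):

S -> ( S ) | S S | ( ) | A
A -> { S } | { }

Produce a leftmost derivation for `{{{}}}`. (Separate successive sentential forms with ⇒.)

S⇒A⇒{S}⇒{A}⇒{{S}}⇒{{A}}⇒{{{}}}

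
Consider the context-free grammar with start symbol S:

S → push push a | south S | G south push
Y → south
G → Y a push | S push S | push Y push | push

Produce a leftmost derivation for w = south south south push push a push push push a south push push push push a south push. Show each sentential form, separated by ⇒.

S ⇒ G south push ⇒ S push S south push ⇒ south S push S south push ⇒ south G south push push S south push ⇒ south S push S south push push S south push ⇒ south south S push S south push push S south push ⇒ south south south S push S south push push S south push ⇒ south south south push push a push S south push push S south push ⇒ south south south push push a push push push a south push push S south push ⇒ south south south push push a push push push a south push push push push a south push

S ⇒ G south push   [S → G south push]
G south push ⇒ S push S south push   [G → S push S]
S push S south push ⇒ south S push S south push   [S → south S]
south S push S south push ⇒ south G south push push S south push   [S → G south push]
south G south push push S south push ⇒ south S push S south push push S south push   [G → S push S]
south S push S south push push S south push ⇒ south south S push S south push push S south push   [S → south S]
south south S push S south push push S south push ⇒ south south south S push S south push push S south push   [S → south S]
south south south S push S south push push S south push ⇒ south south south push push a push S south push push S south push   [S → push push a]
south south south push push a push S south push push S south push ⇒ south south south push push a push push push a south push push S south push   [S → push push a]
south south south push push a push push push a south push push S south push ⇒ south south south push push a push push push a south push push push push a south push   [S → push push a]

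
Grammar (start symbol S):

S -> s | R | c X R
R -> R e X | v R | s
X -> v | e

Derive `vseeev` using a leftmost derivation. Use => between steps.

S=>R=>ReX=>ReXeX=>vReXeX=>vseXeX=>vseeeX=>vseeev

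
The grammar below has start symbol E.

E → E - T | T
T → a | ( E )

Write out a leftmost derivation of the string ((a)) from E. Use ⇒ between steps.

E ⇒ T ⇒ (E) ⇒ (T) ⇒ ((E)) ⇒ ((T)) ⇒ ((a))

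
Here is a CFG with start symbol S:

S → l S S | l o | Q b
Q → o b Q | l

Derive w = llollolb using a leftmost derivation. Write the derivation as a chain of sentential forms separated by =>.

S=>lSS=>lloS=>llolSS=>llolloS=>llolloQb=>llollolb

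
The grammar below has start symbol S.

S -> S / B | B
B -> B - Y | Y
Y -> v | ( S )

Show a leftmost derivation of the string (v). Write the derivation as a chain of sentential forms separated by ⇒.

S ⇒ B   [S -> B]
B ⇒ Y   [B -> Y]
Y ⇒ (S)   [Y -> ( S )]
(S) ⇒ (B)   [S -> B]
(B) ⇒ (Y)   [B -> Y]
(Y) ⇒ (v)   [Y -> v]

S ⇒ B ⇒ Y ⇒ (S) ⇒ (B) ⇒ (Y) ⇒ (v)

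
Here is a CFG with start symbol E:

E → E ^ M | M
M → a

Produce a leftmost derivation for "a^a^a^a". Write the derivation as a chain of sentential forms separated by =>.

E => E^M   [E → E ^ M]
E^M => E^M^M   [E → E ^ M]
E^M^M => E^M^M^M   [E → E ^ M]
E^M^M^M => M^M^M^M   [E → M]
M^M^M^M => a^M^M^M   [M → a]
a^M^M^M => a^a^M^M   [M → a]
a^a^M^M => a^a^a^M   [M → a]
a^a^a^M => a^a^a^a   [M → a]

E => E^M => E^M^M => E^M^M^M => M^M^M^M => a^M^M^M => a^a^M^M => a^a^a^M => a^a^a^a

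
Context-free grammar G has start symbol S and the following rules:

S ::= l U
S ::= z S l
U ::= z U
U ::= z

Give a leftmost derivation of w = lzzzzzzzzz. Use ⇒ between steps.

S⇒lU⇒lzU⇒lzzU⇒lzzzU⇒lzzzzU⇒lzzzzzU⇒lzzzzzzU⇒lzzzzzzzU⇒lzzzzzzzzU⇒lzzzzzzzzz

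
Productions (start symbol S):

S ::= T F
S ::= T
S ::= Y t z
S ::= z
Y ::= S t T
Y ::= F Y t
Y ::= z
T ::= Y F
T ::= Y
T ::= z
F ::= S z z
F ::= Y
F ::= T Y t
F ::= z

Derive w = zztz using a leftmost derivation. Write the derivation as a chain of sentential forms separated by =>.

S => TF   [S ::= T F]
TF => YF   [T ::= Y]
YF => FYtF   [Y ::= F Y t]
FYtF => zYtF   [F ::= z]
zYtF => zztF   [Y ::= z]
zztF => zztz   [F ::= z]

S => TF => YF => FYtF => zYtF => zztF => zztz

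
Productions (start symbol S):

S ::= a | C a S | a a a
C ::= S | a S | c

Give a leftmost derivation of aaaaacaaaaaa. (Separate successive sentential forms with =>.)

S => CaS   [S ::= C a S]
CaS => aSaS   [C ::= a S]
aSaS => aaaS   [S ::= a]
aaaS => aaaCaS   [S ::= C a S]
aaaCaS => aaaaSaS   [C ::= a S]
aaaaSaS => aaaaCaSaS   [S ::= C a S]
aaaaCaSaS => aaaaaSaSaS   [C ::= a S]
aaaaaSaSaS => aaaaaCaSaSaS   [S ::= C a S]
aaaaaCaSaSaS => aaaaacaSaSaS   [C ::= c]
aaaaacaSaSaS => aaaaacaaaSaS   [S ::= a]
aaaaacaaaSaS => aaaaacaaaaaS   [S ::= a]
aaaaacaaaaaS => aaaaacaaaaaa   [S ::= a]

S => CaS => aSaS => aaaS => aaaCaS => aaaaSaS => aaaaCaSaS => aaaaaSaSaS => aaaaaCaSaSaS => aaaaacaSaSaS => aaaaacaaaSaS => aaaaacaaaaaS => aaaaacaaaaaa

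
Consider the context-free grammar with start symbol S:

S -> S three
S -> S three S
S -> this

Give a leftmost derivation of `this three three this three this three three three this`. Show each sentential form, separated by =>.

S => S three S   [S -> S three S]
S three S => S three three S   [S -> S three]
S three three S => S three S three three S   [S -> S three S]
S three S three three S => S three S three S three three S   [S -> S three S]
S three S three S three three S => S three three S three S three three S   [S -> S three]
S three three S three S three three S => this three three S three S three three S   [S -> this]
this three three S three S three three S => this three three this three S three three S   [S -> this]
this three three this three S three three S => this three three this three S three three three S   [S -> S three]
this three three this three S three three three S => this three three this three this three three three S   [S -> this]
this three three this three this three three three S => this three three this three this three three three this   [S -> this]

S => S three S => S three three S => S three S three three S => S three S three S three three S => S three three S three S three three S => this three three S three S three three S => this three three this three S three three S => this three three this three S three three three S => this three three this three this three three three S => this three three this three this three three three this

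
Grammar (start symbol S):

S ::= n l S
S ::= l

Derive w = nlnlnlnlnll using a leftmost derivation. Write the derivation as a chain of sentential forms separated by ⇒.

S ⇒ nlS ⇒ nlnlS ⇒ nlnlnlS ⇒ nlnlnlnlS ⇒ nlnlnlnlnlS ⇒ nlnlnlnlnll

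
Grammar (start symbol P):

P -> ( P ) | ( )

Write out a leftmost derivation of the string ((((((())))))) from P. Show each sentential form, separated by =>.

P => (P) => ((P)) => (((P))) => ((((P)))) => (((((P))))) => ((((((P)))))) => ((((((()))))))

P => (P)   [P -> ( P )]
(P) => ((P))   [P -> ( P )]
((P)) => (((P)))   [P -> ( P )]
(((P))) => ((((P))))   [P -> ( P )]
((((P)))) => (((((P)))))   [P -> ( P )]
(((((P))))) => ((((((P))))))   [P -> ( P )]
((((((P)))))) => ((((((()))))))   [P -> ( )]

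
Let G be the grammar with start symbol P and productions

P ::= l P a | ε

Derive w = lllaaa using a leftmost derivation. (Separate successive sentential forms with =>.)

P => lPa   [P ::= l P a]
lPa => llPaa   [P ::= l P a]
llPaa => lllPaaa   [P ::= l P a]
lllPaaa => lllaaa   [P ::= ε]

P => lPa => llPaa => lllPaaa => lllaaa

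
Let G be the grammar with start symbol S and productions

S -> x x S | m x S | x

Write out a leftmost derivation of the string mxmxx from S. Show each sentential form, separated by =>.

S => mxS => mxmxS => mxmxx

S => mxS   [S -> m x S]
mxS => mxmxS   [S -> m x S]
mxmxS => mxmxx   [S -> x]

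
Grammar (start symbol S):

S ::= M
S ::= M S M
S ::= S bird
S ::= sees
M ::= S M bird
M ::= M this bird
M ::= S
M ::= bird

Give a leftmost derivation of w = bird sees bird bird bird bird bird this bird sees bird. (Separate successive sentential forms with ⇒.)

S ⇒ M S M   [S ::= M S M]
M S M ⇒ M this bird S M   [M ::= M this bird]
M this bird S M ⇒ S M bird this bird S M   [M ::= S M bird]
S M bird this bird S M ⇒ S bird M bird this bird S M   [S ::= S bird]
S bird M bird this bird S M ⇒ S bird bird M bird this bird S M   [S ::= S bird]
S bird bird M bird this bird S M ⇒ M S M bird bird M bird this bird S M   [S ::= M S M]
M S M bird bird M bird this bird S M ⇒ bird S M bird bird M bird this bird S M   [M ::= bird]
bird S M bird bird M bird this bird S M ⇒ bird sees M bird bird M bird this bird S M   [S ::= sees]
bird sees M bird bird M bird this bird S M ⇒ bird sees bird bird bird M bird this bird S M   [M ::= bird]
bird sees bird bird bird M bird this bird S M ⇒ bird sees bird bird bird bird bird this bird S M   [M ::= bird]
bird sees bird bird bird bird bird this bird S M ⇒ bird sees bird bird bird bird bird this bird sees M   [S ::= sees]
bird sees bird bird bird bird bird this bird sees M ⇒ bird sees bird bird bird bird bird this bird sees bird   [M ::= bird]

S ⇒ M S M ⇒ M this bird S M ⇒ S M bird this bird S M ⇒ S bird M bird this bird S M ⇒ S bird bird M bird this bird S M ⇒ M S M bird bird M bird this bird S M ⇒ bird S M bird bird M bird this bird S M ⇒ bird sees M bird bird M bird this bird S M ⇒ bird sees bird bird bird M bird this bird S M ⇒ bird sees bird bird bird bird bird this bird S M ⇒ bird sees bird bird bird bird bird this bird sees M ⇒ bird sees bird bird bird bird bird this bird sees bird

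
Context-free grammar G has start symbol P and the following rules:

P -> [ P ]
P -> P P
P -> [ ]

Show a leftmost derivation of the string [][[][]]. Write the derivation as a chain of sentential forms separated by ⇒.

P ⇒ PP ⇒ []P ⇒ [][P] ⇒ [][PP] ⇒ [][[]P] ⇒ [][[][]]

P ⇒ PP   [P -> P P]
PP ⇒ []P   [P -> [ ]]
[]P ⇒ [][P]   [P -> [ P ]]
[][P] ⇒ [][PP]   [P -> P P]
[][PP] ⇒ [][[]P]   [P -> [ ]]
[][[]P] ⇒ [][[][]]   [P -> [ ]]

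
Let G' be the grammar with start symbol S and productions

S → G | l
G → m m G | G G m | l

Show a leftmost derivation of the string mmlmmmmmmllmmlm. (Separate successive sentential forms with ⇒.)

S ⇒ G ⇒ GGm ⇒ GGmGm ⇒ mmGGmGm ⇒ mmlGmGm ⇒ mmlmmGmGm ⇒ mmlmmGGmmGm ⇒ mmlmmmmGGmmGm ⇒ mmlmmmmmmGGmmGm ⇒ mmlmmmmmmlGmmGm ⇒ mmlmmmmmmllmmGm ⇒ mmlmmmmmmllmmlm

S ⇒ G   [S → G]
G ⇒ GGm   [G → G G m]
GGm ⇒ GGmGm   [G → G G m]
GGmGm ⇒ mmGGmGm   [G → m m G]
mmGGmGm ⇒ mmlGmGm   [G → l]
mmlGmGm ⇒ mmlmmGmGm   [G → m m G]
mmlmmGmGm ⇒ mmlmmGGmmGm   [G → G G m]
mmlmmGGmmGm ⇒ mmlmmmmGGmmGm   [G → m m G]
mmlmmmmGGmmGm ⇒ mmlmmmmmmGGmmGm   [G → m m G]
mmlmmmmmmGGmmGm ⇒ mmlmmmmmmlGmmGm   [G → l]
mmlmmmmmmlGmmGm ⇒ mmlmmmmmmllmmGm   [G → l]
mmlmmmmmmllmmGm ⇒ mmlmmmmmmllmmlm   [G → l]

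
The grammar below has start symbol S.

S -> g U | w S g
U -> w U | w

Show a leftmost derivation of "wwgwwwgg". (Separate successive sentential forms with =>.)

S => wSg => wwSgg => wwgUgg => wwgwUgg => wwgwwUgg => wwgwwwgg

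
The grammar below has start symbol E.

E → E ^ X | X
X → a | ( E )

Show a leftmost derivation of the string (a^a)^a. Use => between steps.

E => E^X => X^X => (E)^X => (E^X)^X => (X^X)^X => (a^X)^X => (a^a)^X => (a^a)^a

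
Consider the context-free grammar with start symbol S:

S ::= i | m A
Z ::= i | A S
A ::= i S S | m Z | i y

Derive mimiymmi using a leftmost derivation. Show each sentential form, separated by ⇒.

S ⇒ mA   [S ::= m A]
mA ⇒ miSS   [A ::= i S S]
miSS ⇒ mimAS   [S ::= m A]
mimAS ⇒ mimiyS   [A ::= i y]
mimiyS ⇒ mimiymA   [S ::= m A]
mimiymA ⇒ mimiymmZ   [A ::= m Z]
mimiymmZ ⇒ mimiymmi   [Z ::= i]

S ⇒ mA ⇒ miSS ⇒ mimAS ⇒ mimiyS ⇒ mimiymA ⇒ mimiymmZ ⇒ mimiymmi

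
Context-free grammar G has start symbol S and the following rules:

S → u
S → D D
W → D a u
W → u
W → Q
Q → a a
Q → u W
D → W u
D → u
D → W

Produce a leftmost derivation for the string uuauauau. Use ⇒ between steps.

S ⇒ DD ⇒ WD ⇒ uD ⇒ uW ⇒ uDau ⇒ uWau ⇒ uDauau ⇒ uWauau ⇒ uDauauau ⇒ uuauauau

S ⇒ DD   [S → D D]
DD ⇒ WD   [D → W]
WD ⇒ uD   [W → u]
uD ⇒ uW   [D → W]
uW ⇒ uDau   [W → D a u]
uDau ⇒ uWau   [D → W]
uWau ⇒ uDauau   [W → D a u]
uDauau ⇒ uWauau   [D → W]
uWauau ⇒ uDauauau   [W → D a u]
uDauauau ⇒ uuauauau   [D → u]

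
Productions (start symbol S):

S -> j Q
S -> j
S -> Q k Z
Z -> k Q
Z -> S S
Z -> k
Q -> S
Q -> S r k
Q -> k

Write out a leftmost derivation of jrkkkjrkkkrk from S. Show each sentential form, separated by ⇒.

S ⇒ QkZ ⇒ SrkkZ ⇒ jrkkZ ⇒ jrkkkQ ⇒ jrkkkSrk ⇒ jrkkkQkZrk ⇒ jrkkkSrkkZrk ⇒ jrkkkjrkkZrk ⇒ jrkkkjrkkkrk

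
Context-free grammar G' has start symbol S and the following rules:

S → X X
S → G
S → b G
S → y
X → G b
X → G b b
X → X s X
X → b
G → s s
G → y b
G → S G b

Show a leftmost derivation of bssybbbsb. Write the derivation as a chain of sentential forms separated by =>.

S=>XX=>bX=>bXsX=>bGbsX=>bSGbbsX=>bGGbbsX=>bssGbbsX=>bssybbbsX=>bssybbbsb

S => XX   [S → X X]
XX => bX   [X → b]
bX => bXsX   [X → X s X]
bXsX => bGbsX   [X → G b]
bGbsX => bSGbbsX   [G → S G b]
bSGbbsX => bGGbbsX   [S → G]
bGGbbsX => bssGbbsX   [G → s s]
bssGbbsX => bssybbbsX   [G → y b]
bssybbbsX => bssybbbsb   [X → b]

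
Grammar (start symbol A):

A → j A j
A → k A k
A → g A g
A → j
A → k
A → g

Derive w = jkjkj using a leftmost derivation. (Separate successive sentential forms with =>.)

A => jAj => jkAkj => jkjkj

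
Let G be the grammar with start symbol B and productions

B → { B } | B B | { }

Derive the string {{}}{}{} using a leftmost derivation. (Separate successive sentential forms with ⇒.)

B ⇒ BB ⇒ {B}B ⇒ {{}}B ⇒ {{}}BB ⇒ {{}}{}B ⇒ {{}}{}{}

B ⇒ BB   [B → B B]
BB ⇒ {B}B   [B → { B }]
{B}B ⇒ {{}}B   [B → { }]
{{}}B ⇒ {{}}BB   [B → B B]
{{}}BB ⇒ {{}}{}B   [B → { }]
{{}}{}B ⇒ {{}}{}{}   [B → { }]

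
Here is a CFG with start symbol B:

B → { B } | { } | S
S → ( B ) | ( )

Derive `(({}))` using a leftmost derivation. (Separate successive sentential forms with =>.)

B => S => (B) => (S) => ((B)) => (({}))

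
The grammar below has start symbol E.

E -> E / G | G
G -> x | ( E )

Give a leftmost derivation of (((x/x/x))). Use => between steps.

E => G => (E) => (G) => ((E)) => ((G)) => (((E))) => (((E/G))) => (((E/G/G))) => (((G/G/G))) => (((x/G/G))) => (((x/x/G))) => (((x/x/x)))

E => G   [E -> G]
G => (E)   [G -> ( E )]
(E) => (G)   [E -> G]
(G) => ((E))   [G -> ( E )]
((E)) => ((G))   [E -> G]
((G)) => (((E)))   [G -> ( E )]
(((E))) => (((E/G)))   [E -> E / G]
(((E/G))) => (((E/G/G)))   [E -> E / G]
(((E/G/G))) => (((G/G/G)))   [E -> G]
(((G/G/G))) => (((x/G/G)))   [G -> x]
(((x/G/G))) => (((x/x/G)))   [G -> x]
(((x/x/G))) => (((x/x/x)))   [G -> x]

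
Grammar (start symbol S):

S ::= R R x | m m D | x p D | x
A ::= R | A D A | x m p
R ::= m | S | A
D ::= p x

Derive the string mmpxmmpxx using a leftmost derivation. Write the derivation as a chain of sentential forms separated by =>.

S => RRx => SRx => mmDRx => mmpxRx => mmpxSx => mmpxmmDx => mmpxmmpxx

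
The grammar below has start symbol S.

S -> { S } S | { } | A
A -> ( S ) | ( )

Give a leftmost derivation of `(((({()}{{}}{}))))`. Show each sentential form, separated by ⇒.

S ⇒ A ⇒ (S) ⇒ (A) ⇒ ((S)) ⇒ ((A)) ⇒ (((S))) ⇒ (((A))) ⇒ ((((S)))) ⇒ (((({S}S)))) ⇒ (((({A}S)))) ⇒ (((({()}S)))) ⇒ (((({()}{S}S)))) ⇒ (((({()}{{}}S)))) ⇒ (((({()}{{}}{}))))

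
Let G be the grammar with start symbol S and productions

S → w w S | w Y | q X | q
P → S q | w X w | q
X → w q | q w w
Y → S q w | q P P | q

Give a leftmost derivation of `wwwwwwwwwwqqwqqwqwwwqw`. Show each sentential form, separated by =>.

S => wwS   [S → w w S]
wwS => wwwwS   [S → w w S]
wwwwS => wwwwwY   [S → w Y]
wwwwwY => wwwwwSqw   [Y → S q w]
wwwwwSqw => wwwwwwwSqw   [S → w w S]
wwwwwwwSqw => wwwwwwwwwSqw   [S → w w S]
wwwwwwwwwSqw => wwwwwwwwwwYqw   [S → w Y]
wwwwwwwwwwYqw => wwwwwwwwwwqPPqw   [Y → q P P]
wwwwwwwwwwqPPqw => wwwwwwwwwwqSqPqw   [P → S q]
wwwwwwwwwwqSqPqw => wwwwwwwwwwqqXqPqw   [S → q X]
wwwwwwwwwwqqXqPqw => wwwwwwwwwwqqwqqPqw   [X → w q]
wwwwwwwwwwqqwqqPqw => wwwwwwwwwwqqwqqwXwqw   [P → w X w]
wwwwwwwwwwqqwqqwXwqw => wwwwwwwwwwqqwqqwqwwwqw   [X → q w w]

S=>wwS=>wwwwS=>wwwwwY=>wwwwwSqw=>wwwwwwwSqw=>wwwwwwwwwSqw=>wwwwwwwwwwYqw=>wwwwwwwwwwqPPqw=>wwwwwwwwwwqSqPqw=>wwwwwwwwwwqqXqPqw=>wwwwwwwwwwqqwqqPqw=>wwwwwwwwwwqqwqqwXwqw=>wwwwwwwwwwqqwqqwqwwwqw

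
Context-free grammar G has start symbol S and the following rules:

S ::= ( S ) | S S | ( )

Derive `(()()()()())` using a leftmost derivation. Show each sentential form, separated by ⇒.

S⇒(S)⇒(SS)⇒(SSS)⇒(SSSS)⇒(SSSSS)⇒(()SSSS)⇒(()()SSS)⇒(()()()SS)⇒(()()()()S)⇒(()()()()())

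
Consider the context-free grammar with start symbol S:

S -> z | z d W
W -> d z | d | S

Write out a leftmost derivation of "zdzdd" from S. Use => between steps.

S => zdW   [S -> z d W]
zdW => zdS   [W -> S]
zdS => zdzdW   [S -> z d W]
zdzdW => zdzdd   [W -> d]

S => zdW => zdS => zdzdW => zdzdd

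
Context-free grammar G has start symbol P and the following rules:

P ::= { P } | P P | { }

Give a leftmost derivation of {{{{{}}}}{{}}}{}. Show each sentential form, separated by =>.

P => PP => {P}P => {PP}P => {{P}P}P => {{{P}}P}P => {{{{P}}}P}P => {{{{{}}}}P}P => {{{{{}}}}{P}}P => {{{{{}}}}{{}}}P => {{{{{}}}}{{}}}{}

P => PP   [P ::= P P]
PP => {P}P   [P ::= { P }]
{P}P => {PP}P   [P ::= P P]
{PP}P => {{P}P}P   [P ::= { P }]
{{P}P}P => {{{P}}P}P   [P ::= { P }]
{{{P}}P}P => {{{{P}}}P}P   [P ::= { P }]
{{{{P}}}P}P => {{{{{}}}}P}P   [P ::= { }]
{{{{{}}}}P}P => {{{{{}}}}{P}}P   [P ::= { P }]
{{{{{}}}}{P}}P => {{{{{}}}}{{}}}P   [P ::= { }]
{{{{{}}}}{{}}}P => {{{{{}}}}{{}}}{}   [P ::= { }]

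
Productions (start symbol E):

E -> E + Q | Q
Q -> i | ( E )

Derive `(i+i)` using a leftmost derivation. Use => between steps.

E=>Q=>(E)=>(E+Q)=>(Q+Q)=>(i+Q)=>(i+i)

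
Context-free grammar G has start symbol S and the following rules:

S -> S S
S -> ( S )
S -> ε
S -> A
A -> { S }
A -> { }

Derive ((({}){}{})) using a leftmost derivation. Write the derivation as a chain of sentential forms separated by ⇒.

S ⇒ SS ⇒ (S)S ⇒ ((S))S ⇒ ((SS))S ⇒ ((SSS))S ⇒ (((S)SS))S ⇒ (((A)SS))S ⇒ ((({})SS))S ⇒ ((({})AS))S ⇒ ((({}){}S))S ⇒ ((({}){}A))S ⇒ ((({}){}{S}))S ⇒ ((({}){}{}))S ⇒ ((({}){}{}))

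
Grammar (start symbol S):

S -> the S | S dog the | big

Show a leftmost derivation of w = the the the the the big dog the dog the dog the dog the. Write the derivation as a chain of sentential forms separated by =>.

S => the S   [S -> the S]
the S => the the S   [S -> the S]
the the S => the the S dog the   [S -> S dog the]
the the S dog the => the the S dog the dog the   [S -> S dog the]
the the S dog the dog the => the the S dog the dog the dog the   [S -> S dog the]
the the S dog the dog the dog the => the the the S dog the dog the dog the   [S -> the S]
the the the S dog the dog the dog the => the the the S dog the dog the dog the dog the   [S -> S dog the]
the the the S dog the dog the dog the dog the => the the the the S dog the dog the dog the dog the   [S -> the S]
the the the the S dog the dog the dog the dog the => the the the the the S dog the dog the dog the dog the   [S -> the S]
the the the the the S dog the dog the dog the dog the => the the the the the big dog the dog the dog the dog the   [S -> big]

S => the S => the the S => the the S dog the => the the S dog the dog the => the the S dog the dog the dog the => the the the S dog the dog the dog the => the the the S dog the dog the dog the dog the => the the the the S dog the dog the dog the dog the => the the the the the S dog the dog the dog the dog the => the the the the the big dog the dog the dog the dog the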